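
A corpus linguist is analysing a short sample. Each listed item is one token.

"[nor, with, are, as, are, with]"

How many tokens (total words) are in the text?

6

Tokens: nor, with, are, as, are, with
N = 6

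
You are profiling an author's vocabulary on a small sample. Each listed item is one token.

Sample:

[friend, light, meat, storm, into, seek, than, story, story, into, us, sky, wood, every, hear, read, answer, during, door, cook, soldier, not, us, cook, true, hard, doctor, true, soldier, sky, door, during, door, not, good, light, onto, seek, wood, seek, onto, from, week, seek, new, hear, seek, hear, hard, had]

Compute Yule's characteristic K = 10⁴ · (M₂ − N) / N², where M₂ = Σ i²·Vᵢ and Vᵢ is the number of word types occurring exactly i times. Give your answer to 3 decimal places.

Frequencies: seek:5, hear:3, door:3, light:2, into:2, story:2, us:2, sky:2, wood:2, during:2, cook:2, soldier:2, not:2, true:2, hard:2, onto:2, friend:1, meat:1, storm:1, than:1, … (9 more, each freq 1)
N = 50. Frequency spectrum: V_1=13, V_2=13, V_3=2, V_5=1
M₂ = 1²·13 + 2²·13 + 3²·2 + 5²·1 = 108
K = 10000 × (108 − 50) / 50² = 232.000

232.000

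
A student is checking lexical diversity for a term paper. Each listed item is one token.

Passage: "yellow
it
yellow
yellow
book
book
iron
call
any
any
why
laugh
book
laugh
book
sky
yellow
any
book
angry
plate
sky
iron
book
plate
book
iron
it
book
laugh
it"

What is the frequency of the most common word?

Frequencies: book:8, yellow:4, it:3, iron:3, any:3, laugh:3, sky:2, plate:2, call:1, why:1, angry:1
Most common: 'book' with frequency 8.

8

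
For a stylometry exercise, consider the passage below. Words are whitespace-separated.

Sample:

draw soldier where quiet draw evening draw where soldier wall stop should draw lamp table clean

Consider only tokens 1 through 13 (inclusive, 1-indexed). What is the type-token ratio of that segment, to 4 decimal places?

0.6154

Segment tokens 1–13: draw, soldier, where, quiet, draw, evening, draw, where, soldier, wall, stop, should, draw
Segment N = 13, segment V = 8.
TTR = 8 / 13 = 0.6154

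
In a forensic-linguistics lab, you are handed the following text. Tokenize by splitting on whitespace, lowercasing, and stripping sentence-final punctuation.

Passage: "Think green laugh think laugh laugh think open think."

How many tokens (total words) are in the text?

Tokens: think, green, laugh, think, laugh, laugh, think, open, think
N = 9

9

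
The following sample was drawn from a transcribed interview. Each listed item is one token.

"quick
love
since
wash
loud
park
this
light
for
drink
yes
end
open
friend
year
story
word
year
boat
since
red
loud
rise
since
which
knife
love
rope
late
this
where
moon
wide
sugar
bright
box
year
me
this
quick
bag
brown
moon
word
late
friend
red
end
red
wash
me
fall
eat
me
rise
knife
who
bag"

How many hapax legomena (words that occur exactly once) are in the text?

Frequencies: since:3, this:3, year:3, red:3, me:3, quick:2, love:2, wash:2, loud:2, end:2, friend:2, word:2, rise:2, knife:2, late:2, moon:2, bag:2, park:1, light:1, for:1, … (16 more, each freq 1)
Hapax (freq=1): boat, box, bright, brown, drink, eat, fall, for, light, open, park, rope, story, sugar, where, which, who, wide, yes

19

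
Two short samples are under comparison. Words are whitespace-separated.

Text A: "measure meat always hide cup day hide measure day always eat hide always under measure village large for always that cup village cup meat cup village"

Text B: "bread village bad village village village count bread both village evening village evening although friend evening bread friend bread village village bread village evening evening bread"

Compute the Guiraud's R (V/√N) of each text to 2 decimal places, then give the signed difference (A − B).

A: V=12, N=26, R=2.35
B: V=8, N=26, R=1.57
Difference = 2.35 − 1.57 = 0.78

0.78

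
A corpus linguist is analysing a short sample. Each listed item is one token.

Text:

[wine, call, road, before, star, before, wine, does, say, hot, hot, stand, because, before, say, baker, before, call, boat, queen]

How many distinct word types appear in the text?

13

Distinct types: {baker, because, before, boat, call, does, hot, queen, road, say, stand, star, wine}
V = 13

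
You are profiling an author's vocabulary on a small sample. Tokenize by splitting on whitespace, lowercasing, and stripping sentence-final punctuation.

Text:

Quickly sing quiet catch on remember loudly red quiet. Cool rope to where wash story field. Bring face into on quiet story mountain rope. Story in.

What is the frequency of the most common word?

3

Frequencies: quiet:3, story:3, on:2, rope:2, quickly:1, sing:1, catch:1, remember:1, loudly:1, red:1, cool:1, to:1, where:1, wash:1, field:1, bring:1, face:1, into:1, mountain:1, in:1
Most common: 'quiet' with frequency 3.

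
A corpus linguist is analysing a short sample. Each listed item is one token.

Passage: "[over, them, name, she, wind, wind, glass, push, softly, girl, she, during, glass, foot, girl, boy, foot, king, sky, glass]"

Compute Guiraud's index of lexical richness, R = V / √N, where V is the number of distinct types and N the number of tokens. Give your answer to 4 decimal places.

N = 20, V = 14.
√N = 4.472136
R = 14 / 4.472136 = 3.1305

3.1305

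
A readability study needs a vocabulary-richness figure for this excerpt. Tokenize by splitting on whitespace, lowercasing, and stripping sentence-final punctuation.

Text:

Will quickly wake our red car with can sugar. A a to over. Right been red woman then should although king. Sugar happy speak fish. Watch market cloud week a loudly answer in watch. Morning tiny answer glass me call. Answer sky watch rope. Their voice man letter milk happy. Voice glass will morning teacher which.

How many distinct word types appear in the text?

43

Distinct types: {a, although, answer, been, call, can, car, cloud, fish, glass, happy, in, king, letter, loudly, man, market, me, milk, morning, our, over, quickly, red, right, rope, should, sky, speak, sugar, teacher, their, then, tiny, to, voice, wake, watch, week, which, will, with, woman}
V = 43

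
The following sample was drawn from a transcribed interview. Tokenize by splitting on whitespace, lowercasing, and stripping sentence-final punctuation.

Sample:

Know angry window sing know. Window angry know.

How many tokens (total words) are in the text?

Tokens: know, angry, window, sing, know, window, angry, know
N = 8

8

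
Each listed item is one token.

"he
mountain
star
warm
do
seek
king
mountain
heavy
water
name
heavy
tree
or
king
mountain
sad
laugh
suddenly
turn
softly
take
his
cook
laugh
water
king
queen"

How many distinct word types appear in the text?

21

Distinct types: {cook, do, he, heavy, his, king, laugh, mountain, name, or, queen, sad, seek, softly, star, suddenly, take, tree, turn, warm, water}
V = 21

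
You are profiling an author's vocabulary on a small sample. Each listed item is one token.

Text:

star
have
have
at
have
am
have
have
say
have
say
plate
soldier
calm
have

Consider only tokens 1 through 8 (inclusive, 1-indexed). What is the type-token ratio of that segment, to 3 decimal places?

Segment tokens 1–8: star, have, have, at, have, am, have, have
Segment N = 8, segment V = 4.
TTR = 4 / 8 = 0.500

0.500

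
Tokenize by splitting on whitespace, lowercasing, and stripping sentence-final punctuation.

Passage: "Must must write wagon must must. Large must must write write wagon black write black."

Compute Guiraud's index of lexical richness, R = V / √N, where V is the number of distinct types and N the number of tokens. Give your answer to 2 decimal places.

1.29

N = 15, V = 5.
√N = 3.872983
R = 5 / 3.872983 = 1.29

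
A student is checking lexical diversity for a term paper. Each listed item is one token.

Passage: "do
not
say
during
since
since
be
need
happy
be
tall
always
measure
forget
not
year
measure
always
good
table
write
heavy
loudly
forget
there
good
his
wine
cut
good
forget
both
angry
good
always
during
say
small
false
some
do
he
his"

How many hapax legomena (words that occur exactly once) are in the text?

17

Frequencies: good:4, always:3, forget:3, do:2, not:2, say:2, during:2, since:2, be:2, measure:2, his:2, need:1, happy:1, tall:1, year:1, table:1, write:1, heavy:1, loudly:1, there:1, … (8 more, each freq 1)
Hapax (freq=1): angry, both, cut, false, happy, he, heavy, loudly, need, small, some, table, tall, there, wine, write, year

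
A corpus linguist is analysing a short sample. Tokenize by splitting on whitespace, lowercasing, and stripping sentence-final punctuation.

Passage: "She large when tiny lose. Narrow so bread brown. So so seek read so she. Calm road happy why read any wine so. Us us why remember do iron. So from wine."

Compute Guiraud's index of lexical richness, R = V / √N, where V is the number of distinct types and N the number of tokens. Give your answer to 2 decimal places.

3.89

N = 32, V = 22.
√N = 5.656854
R = 22 / 5.656854 = 3.89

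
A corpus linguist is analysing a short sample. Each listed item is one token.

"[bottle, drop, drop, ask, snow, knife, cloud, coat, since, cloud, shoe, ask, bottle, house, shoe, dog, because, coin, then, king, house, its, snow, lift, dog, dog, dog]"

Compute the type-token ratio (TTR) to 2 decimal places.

N = 27 tokens, V = 17 types.
TTR = V / N = 17 / 27 = 0.63

0.63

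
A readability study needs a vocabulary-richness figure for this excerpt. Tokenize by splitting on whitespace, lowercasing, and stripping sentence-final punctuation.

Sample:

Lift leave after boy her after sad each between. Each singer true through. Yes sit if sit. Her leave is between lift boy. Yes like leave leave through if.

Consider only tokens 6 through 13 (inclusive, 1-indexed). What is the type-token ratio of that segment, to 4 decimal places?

Segment tokens 6–13: after, sad, each, between, each, singer, true, through
Segment N = 8, segment V = 7.
TTR = 7 / 8 = 0.8750

0.8750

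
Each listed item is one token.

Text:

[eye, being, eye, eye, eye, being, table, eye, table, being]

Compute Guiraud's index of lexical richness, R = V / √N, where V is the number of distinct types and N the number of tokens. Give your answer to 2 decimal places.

N = 10, V = 3.
√N = 3.162278
R = 3 / 3.162278 = 0.95

0.95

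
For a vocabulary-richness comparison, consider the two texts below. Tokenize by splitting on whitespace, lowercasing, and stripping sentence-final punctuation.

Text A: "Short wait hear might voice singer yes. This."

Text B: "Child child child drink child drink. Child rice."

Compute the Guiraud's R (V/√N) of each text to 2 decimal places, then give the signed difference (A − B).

1.77

A: V=8, N=8, R=2.83
B: V=3, N=8, R=1.06
Difference = 2.83 − 1.06 = 1.77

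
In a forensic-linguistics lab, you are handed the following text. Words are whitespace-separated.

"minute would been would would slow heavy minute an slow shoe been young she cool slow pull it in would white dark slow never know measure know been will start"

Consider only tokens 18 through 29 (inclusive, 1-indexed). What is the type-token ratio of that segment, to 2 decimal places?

Segment tokens 18–29: it, in, would, white, dark, slow, never, know, measure, know, been, will
Segment N = 12, segment V = 11.
TTR = 11 / 12 = 0.92

0.92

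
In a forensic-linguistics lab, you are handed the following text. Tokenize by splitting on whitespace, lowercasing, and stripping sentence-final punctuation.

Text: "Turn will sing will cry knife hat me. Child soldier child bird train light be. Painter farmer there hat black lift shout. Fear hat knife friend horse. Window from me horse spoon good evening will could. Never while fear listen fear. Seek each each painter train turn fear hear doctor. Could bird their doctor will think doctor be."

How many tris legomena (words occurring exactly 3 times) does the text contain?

Frequencies: will:4, fear:4, hat:3, doctor:3, turn:2, knife:2, me:2, child:2, bird:2, train:2, be:2, painter:2, horse:2, could:2, each:2, sing:1, cry:1, soldier:1, light:1, farmer:1, … (17 more, each freq 1)
Words with frequency 3: doctor, hat

2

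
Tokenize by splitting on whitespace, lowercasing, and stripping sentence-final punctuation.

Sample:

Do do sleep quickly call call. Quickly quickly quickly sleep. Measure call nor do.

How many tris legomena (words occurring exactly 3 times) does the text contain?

Frequencies: quickly:4, do:3, call:3, sleep:2, measure:1, nor:1
Words with frequency 3: call, do

2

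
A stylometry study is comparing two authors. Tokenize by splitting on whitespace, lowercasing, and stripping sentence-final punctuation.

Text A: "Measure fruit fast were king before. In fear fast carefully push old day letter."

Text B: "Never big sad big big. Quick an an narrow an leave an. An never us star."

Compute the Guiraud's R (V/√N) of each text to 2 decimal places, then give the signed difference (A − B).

1.22

A: V=13, N=14, R=3.47
B: V=9, N=16, R=2.25
Difference = 3.47 − 2.25 = 1.22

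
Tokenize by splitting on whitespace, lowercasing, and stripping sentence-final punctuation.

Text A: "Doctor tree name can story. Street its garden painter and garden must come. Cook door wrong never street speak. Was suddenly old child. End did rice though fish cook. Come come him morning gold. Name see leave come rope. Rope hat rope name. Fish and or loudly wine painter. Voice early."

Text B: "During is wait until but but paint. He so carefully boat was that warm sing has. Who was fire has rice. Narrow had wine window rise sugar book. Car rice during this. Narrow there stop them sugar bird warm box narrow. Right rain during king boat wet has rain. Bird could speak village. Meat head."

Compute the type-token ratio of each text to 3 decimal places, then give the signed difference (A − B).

TTR(A) = 38/51 = 0.745
TTR(B) = 41/55 = 0.745
Difference = 0.745 − 0.745 = 0.000

0.000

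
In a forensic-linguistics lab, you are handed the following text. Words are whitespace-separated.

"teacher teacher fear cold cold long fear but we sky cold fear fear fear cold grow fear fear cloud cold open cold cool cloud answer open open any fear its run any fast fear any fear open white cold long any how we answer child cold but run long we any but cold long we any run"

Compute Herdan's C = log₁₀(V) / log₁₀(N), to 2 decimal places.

N = 57, V = 19.
log₁₀(V) = 1.278754, log₁₀(N) = 1.755875
C = 1.278754 / 1.755875 = 0.73

0.73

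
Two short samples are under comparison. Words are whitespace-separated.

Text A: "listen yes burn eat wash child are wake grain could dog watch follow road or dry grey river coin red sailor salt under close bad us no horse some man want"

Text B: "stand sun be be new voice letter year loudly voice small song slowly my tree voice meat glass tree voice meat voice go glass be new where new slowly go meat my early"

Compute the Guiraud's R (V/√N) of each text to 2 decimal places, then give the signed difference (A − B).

2.44

A: V=31, N=31, R=5.57
B: V=18, N=33, R=3.13
Difference = 5.57 − 3.13 = 2.44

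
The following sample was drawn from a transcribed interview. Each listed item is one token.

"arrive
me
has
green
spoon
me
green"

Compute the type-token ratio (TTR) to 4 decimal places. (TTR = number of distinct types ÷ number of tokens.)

0.7143

N = 7 tokens, V = 5 types.
TTR = V / N = 5 / 7 = 0.7143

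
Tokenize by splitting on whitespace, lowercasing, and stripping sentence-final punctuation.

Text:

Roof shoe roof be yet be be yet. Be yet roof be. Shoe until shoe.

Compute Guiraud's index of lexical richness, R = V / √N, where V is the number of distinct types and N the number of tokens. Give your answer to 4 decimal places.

1.2910

N = 15, V = 5.
√N = 3.872983
R = 5 / 3.872983 = 1.2910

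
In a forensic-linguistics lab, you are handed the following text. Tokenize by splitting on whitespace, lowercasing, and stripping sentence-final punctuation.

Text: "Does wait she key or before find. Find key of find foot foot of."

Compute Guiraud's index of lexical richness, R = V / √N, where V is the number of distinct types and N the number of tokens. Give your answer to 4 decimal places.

N = 14, V = 9.
√N = 3.741657
R = 9 / 3.741657 = 2.4054

2.4054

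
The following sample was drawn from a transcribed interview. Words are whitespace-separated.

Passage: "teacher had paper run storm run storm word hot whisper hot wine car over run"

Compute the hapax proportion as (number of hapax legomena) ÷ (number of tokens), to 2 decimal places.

0.53

Frequencies: run:3, storm:2, hot:2, teacher:1, had:1, paper:1, word:1, whisper:1, wine:1, car:1, over:1
Hapax count = 8; token count = 15.
Ratio = 8 / 15 = 0.53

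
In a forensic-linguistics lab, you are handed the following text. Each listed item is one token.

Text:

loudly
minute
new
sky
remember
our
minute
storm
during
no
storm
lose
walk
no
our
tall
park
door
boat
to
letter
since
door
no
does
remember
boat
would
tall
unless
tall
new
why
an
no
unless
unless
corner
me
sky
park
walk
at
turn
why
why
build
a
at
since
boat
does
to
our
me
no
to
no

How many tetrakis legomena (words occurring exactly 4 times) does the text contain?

Frequencies: no:6, our:3, tall:3, boat:3, to:3, unless:3, why:3, minute:2, new:2, sky:2, remember:2, storm:2, walk:2, park:2, door:2, since:2, does:2, me:2, at:2, loudly:1, … (9 more, each freq 1)
Words with frequency 4: (none)

0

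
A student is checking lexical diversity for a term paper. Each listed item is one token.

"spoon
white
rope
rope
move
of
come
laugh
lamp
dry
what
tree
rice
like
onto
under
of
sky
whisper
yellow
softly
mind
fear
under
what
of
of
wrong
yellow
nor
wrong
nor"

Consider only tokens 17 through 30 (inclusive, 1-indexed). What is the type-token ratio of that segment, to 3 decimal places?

0.786

Segment tokens 17–30: of, sky, whisper, yellow, softly, mind, fear, under, what, of, of, wrong, yellow, nor
Segment N = 14, segment V = 11.
TTR = 11 / 14 = 0.786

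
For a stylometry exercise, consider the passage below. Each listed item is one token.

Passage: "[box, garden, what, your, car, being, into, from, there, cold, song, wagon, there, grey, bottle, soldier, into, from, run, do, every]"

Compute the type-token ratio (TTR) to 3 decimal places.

N = 21 tokens, V = 18 types.
TTR = V / N = 18 / 21 = 0.857

0.857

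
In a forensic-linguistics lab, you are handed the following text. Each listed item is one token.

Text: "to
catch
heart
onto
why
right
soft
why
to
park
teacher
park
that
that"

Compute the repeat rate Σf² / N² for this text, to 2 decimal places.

0.11

Frequencies: to:2, why:2, park:2, that:2, catch:1, heart:1, onto:1, right:1, soft:1, teacher:1
Σf² = 22; N² = 196
Repeat rate = 22 / 196 = 0.11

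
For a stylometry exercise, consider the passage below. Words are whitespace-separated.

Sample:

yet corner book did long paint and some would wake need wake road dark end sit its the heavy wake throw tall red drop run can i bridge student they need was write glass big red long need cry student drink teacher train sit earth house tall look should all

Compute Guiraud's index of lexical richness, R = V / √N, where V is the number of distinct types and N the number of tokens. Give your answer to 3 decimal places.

5.798

N = 50, V = 41.
√N = 7.071068
R = 41 / 7.071068 = 5.798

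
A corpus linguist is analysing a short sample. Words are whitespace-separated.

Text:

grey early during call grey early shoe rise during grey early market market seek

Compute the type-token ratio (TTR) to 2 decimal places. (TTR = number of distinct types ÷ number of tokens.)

0.57

N = 14 tokens, V = 8 types.
TTR = V / N = 8 / 14 = 0.57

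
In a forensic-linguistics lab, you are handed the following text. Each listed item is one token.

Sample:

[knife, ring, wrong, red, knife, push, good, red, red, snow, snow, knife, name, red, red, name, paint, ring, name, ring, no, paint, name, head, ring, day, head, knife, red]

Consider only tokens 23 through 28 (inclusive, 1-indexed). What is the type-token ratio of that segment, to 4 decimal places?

0.8333

Segment tokens 23–28: name, head, ring, day, head, knife
Segment N = 6, segment V = 5.
TTR = 5 / 6 = 0.8333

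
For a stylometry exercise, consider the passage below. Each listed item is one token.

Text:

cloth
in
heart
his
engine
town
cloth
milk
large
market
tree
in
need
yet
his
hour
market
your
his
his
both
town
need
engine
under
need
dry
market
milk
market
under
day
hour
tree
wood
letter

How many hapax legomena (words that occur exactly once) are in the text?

Frequencies: his:4, market:4, need:3, cloth:2, in:2, engine:2, town:2, milk:2, tree:2, hour:2, under:2, heart:1, large:1, yet:1, your:1, both:1, dry:1, day:1, wood:1, letter:1
Hapax (freq=1): both, day, dry, heart, large, letter, wood, yet, your

9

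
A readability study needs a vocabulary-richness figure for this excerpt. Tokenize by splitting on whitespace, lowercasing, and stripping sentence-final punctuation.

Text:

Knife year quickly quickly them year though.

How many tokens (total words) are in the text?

7

Tokens: knife, year, quickly, quickly, them, year, though
N = 7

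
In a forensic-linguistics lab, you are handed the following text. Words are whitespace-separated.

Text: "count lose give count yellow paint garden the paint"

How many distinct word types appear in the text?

7

Distinct types: {count, garden, give, lose, paint, the, yellow}
V = 7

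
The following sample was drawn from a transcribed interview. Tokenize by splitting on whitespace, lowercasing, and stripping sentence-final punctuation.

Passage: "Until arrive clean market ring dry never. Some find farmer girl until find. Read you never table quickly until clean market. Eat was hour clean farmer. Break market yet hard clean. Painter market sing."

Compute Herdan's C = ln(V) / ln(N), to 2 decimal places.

N = 34, V = 23.
ln(V) = 3.135494, ln(N) = 3.526361
C = 3.135494 / 3.526361 = 0.89

0.89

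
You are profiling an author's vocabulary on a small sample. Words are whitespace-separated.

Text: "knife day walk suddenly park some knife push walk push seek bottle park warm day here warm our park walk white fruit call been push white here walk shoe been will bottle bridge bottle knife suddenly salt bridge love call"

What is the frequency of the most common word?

Frequencies: walk:4, knife:3, park:3, push:3, bottle:3, day:2, suddenly:2, warm:2, here:2, white:2, call:2, been:2, bridge:2, some:1, seek:1, our:1, fruit:1, shoe:1, will:1, salt:1, … (1 more, each freq 1)
Most common: 'walk' with frequency 4.

4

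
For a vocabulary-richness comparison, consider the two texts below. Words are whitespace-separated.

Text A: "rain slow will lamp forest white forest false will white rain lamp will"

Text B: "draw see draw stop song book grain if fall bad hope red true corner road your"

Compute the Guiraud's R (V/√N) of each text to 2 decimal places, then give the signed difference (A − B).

-1.81

A: V=7, N=13, R=1.94
B: V=15, N=16, R=3.75
Difference = 1.94 − 3.75 = -1.81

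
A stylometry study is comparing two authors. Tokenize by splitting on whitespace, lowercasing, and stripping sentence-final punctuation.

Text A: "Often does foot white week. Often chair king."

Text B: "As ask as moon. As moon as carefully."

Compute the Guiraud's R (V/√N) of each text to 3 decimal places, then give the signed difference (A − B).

1.061

A: V=7, N=8, R=2.475
B: V=4, N=8, R=1.414
Difference = 2.475 − 1.414 = 1.061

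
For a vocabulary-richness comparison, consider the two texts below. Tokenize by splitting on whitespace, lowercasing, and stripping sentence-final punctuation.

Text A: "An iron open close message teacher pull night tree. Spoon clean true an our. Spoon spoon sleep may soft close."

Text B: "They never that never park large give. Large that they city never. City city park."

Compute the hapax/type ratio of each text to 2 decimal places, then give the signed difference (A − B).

A: hapax=13, V=16, ratio=0.81
B: hapax=1, V=7, ratio=0.14
Difference = 0.81 − 0.14 = 0.67

0.67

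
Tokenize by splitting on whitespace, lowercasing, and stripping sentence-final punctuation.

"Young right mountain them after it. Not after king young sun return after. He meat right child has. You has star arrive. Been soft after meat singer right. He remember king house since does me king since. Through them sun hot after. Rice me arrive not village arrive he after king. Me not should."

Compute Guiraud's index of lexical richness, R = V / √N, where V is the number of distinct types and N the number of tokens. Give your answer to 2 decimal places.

4.08

N = 54, V = 30.
√N = 7.348469
R = 30 / 7.348469 = 4.08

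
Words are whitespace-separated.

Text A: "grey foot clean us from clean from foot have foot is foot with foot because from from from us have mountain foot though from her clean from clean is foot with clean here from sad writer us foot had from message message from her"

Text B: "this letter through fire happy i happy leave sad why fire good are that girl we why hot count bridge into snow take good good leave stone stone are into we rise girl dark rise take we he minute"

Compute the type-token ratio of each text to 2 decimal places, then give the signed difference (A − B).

-0.25

TTR(A) = 17/44 = 0.39
TTR(B) = 25/39 = 0.64
Difference = 0.39 − 0.64 = -0.25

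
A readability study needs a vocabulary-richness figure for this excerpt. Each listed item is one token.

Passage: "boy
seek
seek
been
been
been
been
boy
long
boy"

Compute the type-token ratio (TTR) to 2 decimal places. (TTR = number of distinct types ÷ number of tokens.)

0.40

N = 10 tokens, V = 4 types.
TTR = V / N = 4 / 10 = 0.40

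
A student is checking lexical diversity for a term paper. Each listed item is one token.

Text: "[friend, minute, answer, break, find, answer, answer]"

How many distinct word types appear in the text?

5

Distinct types: {answer, break, find, friend, minute}
V = 5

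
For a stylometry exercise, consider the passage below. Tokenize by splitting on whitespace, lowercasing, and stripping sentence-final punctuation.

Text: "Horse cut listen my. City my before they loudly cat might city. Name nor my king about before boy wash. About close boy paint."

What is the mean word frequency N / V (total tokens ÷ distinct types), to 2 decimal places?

N = 24 tokens, V = 18 types.
Mean frequency = N / V = 24 / 18 = 1.33

1.33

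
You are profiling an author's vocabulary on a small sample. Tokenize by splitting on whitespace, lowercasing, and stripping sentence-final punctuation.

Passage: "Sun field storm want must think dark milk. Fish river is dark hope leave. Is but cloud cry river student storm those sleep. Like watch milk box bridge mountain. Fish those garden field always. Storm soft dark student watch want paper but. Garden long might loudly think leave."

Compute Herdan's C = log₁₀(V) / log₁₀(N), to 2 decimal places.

0.89

N = 48, V = 31.
log₁₀(V) = 1.491362, log₁₀(N) = 1.681241
C = 1.491362 / 1.681241 = 0.89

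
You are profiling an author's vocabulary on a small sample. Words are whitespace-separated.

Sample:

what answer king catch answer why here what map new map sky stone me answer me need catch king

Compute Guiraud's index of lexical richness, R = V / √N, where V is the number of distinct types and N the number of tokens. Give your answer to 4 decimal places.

N = 19, V = 12.
√N = 4.358899
R = 12 / 4.358899 = 2.7530

2.7530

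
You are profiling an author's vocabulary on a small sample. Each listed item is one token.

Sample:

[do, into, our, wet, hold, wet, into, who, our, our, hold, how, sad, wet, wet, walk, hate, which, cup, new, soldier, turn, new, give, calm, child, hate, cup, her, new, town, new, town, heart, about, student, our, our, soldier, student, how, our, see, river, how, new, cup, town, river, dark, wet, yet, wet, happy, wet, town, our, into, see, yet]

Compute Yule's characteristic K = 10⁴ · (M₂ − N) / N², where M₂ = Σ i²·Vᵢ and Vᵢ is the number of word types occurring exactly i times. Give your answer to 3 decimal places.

Frequencies: our:7, wet:7, new:5, town:4, into:3, how:3, cup:3, hold:2, hate:2, soldier:2, student:2, see:2, river:2, yet:2, do:1, who:1, sad:1, walk:1, which:1, turn:1, … (8 more, each freq 1)
N = 60. Frequency spectrum: V_1=14, V_2=7, V_3=3, V_4=1, V_5=1, V_7=2
M₂ = 1²·14 + 2²·7 + 3²·3 + 4²·1 + 5²·1 + 7²·2 = 208
K = 10000 × (208 − 60) / 60² = 411.111

411.111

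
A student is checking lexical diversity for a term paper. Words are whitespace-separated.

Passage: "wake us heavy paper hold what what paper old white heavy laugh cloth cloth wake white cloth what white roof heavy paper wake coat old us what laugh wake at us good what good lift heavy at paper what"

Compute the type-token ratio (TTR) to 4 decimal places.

0.3846

N = 39 tokens, V = 15 types.
TTR = V / N = 15 / 39 = 0.3846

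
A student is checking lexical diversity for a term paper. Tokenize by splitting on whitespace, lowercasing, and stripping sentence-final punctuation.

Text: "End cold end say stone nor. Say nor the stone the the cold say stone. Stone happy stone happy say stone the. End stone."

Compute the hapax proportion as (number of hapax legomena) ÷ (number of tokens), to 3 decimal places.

Frequencies: stone:7, say:4, the:4, end:3, cold:2, nor:2, happy:2
Hapax count = 0; token count = 24.
Ratio = 0 / 24 = 0.000

0.000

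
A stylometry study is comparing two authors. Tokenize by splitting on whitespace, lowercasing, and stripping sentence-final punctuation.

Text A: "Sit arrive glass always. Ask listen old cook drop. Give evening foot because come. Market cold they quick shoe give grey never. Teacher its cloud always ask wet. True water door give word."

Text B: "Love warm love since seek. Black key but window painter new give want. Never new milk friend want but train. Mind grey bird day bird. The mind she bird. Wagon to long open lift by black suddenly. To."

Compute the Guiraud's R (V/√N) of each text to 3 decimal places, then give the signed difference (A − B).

0.344

A: V=29, N=33, R=5.048
B: V=29, N=38, R=4.704
Difference = 5.048 − 4.704 = 0.344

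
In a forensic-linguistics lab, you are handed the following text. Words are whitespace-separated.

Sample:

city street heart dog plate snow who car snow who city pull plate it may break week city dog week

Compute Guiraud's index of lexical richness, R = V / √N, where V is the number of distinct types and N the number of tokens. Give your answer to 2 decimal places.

N = 20, V = 13.
√N = 4.472136
R = 13 / 4.472136 = 2.91

2.91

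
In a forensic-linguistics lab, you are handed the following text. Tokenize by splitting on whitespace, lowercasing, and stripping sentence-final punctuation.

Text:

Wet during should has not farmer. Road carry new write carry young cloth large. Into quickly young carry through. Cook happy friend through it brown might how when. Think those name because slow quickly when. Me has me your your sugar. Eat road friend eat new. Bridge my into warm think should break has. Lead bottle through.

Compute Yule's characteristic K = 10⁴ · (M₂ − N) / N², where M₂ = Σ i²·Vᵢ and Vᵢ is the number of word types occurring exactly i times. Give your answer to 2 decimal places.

129.27

Frequencies: has:3, carry:3, through:3, should:2, road:2, new:2, young:2, into:2, quickly:2, friend:2, when:2, think:2, me:2, your:2, eat:2, wet:1, during:1, not:1, farmer:1, write:1, … (19 more, each freq 1)
N = 57. Frequency spectrum: V_1=24, V_2=12, V_3=3
M₂ = 1²·24 + 2²·12 + 3²·3 = 99
K = 10000 × (99 − 57) / 57² = 129.27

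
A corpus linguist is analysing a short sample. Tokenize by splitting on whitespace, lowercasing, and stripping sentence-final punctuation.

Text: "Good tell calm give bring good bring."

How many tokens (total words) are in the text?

7

Tokens: good, tell, calm, give, bring, good, bring
N = 7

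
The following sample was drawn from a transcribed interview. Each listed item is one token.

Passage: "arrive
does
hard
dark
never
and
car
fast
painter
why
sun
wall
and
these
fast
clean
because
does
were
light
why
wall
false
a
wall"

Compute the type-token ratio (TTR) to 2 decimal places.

0.76

N = 25 tokens, V = 19 types.
TTR = V / N = 19 / 25 = 0.76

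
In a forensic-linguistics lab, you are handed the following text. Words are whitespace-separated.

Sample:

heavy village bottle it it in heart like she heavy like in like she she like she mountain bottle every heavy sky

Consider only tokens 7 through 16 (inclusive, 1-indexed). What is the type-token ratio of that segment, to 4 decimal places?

0.5000

Segment tokens 7–16: heart, like, she, heavy, like, in, like, she, she, like
Segment N = 10, segment V = 5.
TTR = 5 / 10 = 0.5000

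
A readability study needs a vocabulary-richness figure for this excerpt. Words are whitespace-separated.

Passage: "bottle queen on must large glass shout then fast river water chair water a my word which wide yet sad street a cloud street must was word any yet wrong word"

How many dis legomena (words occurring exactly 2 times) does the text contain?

5

Frequencies: word:3, must:2, water:2, a:2, yet:2, street:2, bottle:1, queen:1, on:1, large:1, glass:1, shout:1, then:1, fast:1, river:1, chair:1, my:1, which:1, wide:1, sad:1, … (4 more, each freq 1)
Words with frequency 2: a, must, street, water, yet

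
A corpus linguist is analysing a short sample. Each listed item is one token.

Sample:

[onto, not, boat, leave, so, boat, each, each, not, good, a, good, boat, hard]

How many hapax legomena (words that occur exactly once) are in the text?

5

Frequencies: boat:3, not:2, each:2, good:2, onto:1, leave:1, so:1, a:1, hard:1
Hapax (freq=1): a, hard, leave, onto, so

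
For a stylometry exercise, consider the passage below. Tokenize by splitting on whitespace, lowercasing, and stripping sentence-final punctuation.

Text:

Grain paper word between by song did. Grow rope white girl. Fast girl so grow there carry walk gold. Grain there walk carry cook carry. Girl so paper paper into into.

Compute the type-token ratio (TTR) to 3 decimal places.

0.613

N = 31 tokens, V = 19 types.
TTR = V / N = 19 / 31 = 0.613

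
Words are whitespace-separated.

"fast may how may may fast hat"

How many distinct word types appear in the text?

Distinct types: {fast, hat, how, may}
V = 4

4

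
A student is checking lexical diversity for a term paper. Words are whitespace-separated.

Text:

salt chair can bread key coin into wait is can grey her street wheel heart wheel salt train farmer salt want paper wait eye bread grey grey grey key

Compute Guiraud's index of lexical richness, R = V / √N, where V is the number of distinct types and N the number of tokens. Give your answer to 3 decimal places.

N = 29, V = 19.
√N = 5.385165
R = 19 / 5.385165 = 3.528

3.528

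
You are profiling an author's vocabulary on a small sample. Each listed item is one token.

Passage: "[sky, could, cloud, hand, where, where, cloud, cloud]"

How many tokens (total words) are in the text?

8

Tokens: sky, could, cloud, hand, where, where, cloud, cloud
N = 8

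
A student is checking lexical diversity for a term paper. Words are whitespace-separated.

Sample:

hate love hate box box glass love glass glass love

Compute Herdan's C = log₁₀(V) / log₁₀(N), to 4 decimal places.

N = 10, V = 4.
log₁₀(V) = 0.602060, log₁₀(N) = 1.000000
C = 0.602060 / 1.000000 = 0.6021

0.6021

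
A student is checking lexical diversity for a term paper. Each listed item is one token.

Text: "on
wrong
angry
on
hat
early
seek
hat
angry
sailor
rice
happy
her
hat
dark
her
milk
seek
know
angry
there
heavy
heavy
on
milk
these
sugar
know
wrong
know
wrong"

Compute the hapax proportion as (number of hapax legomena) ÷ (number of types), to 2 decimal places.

Frequencies: on:3, wrong:3, angry:3, hat:3, know:3, seek:2, her:2, milk:2, heavy:2, early:1, sailor:1, rice:1, happy:1, dark:1, there:1, these:1, sugar:1
Hapax count = 8; type count = 17.
Ratio = 8 / 17 = 0.47

0.47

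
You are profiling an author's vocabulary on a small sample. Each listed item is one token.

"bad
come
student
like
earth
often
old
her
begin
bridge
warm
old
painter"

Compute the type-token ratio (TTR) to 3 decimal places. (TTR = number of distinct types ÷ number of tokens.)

N = 13 tokens, V = 12 types.
TTR = V / N = 12 / 13 = 0.923

0.923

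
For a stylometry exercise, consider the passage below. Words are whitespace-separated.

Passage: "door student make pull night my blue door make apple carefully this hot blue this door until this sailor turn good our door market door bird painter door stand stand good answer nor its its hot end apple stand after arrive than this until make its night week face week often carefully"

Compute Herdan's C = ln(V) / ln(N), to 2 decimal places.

0.86

N = 52, V = 30.
ln(V) = 3.401197, ln(N) = 3.951244
C = 3.401197 / 3.951244 = 0.86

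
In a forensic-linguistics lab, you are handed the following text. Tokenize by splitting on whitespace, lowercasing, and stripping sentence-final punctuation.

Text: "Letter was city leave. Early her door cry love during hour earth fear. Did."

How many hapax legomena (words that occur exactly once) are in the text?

Frequencies: letter:1, was:1, city:1, leave:1, early:1, her:1, door:1, cry:1, love:1, during:1, hour:1, earth:1, fear:1, did:1
Hapax (freq=1): city, cry, did, door, during, early, earth, fear, her, hour, leave, letter, love, was

14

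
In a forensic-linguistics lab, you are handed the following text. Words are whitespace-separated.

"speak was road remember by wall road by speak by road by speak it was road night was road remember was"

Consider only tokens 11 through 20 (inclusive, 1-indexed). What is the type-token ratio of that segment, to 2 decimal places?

0.70

Segment tokens 11–20: road, by, speak, it, was, road, night, was, road, remember
Segment N = 10, segment V = 7.
TTR = 7 / 10 = 0.70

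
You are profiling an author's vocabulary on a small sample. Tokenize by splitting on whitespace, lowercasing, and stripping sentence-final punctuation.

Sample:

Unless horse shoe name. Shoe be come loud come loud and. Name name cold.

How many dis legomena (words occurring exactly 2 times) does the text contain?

Frequencies: name:3, shoe:2, come:2, loud:2, unless:1, horse:1, be:1, and:1, cold:1
Words with frequency 2: come, loud, shoe

3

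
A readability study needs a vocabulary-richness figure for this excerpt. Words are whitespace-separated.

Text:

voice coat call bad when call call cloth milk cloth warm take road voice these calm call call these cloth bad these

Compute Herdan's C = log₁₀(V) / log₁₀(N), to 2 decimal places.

N = 22, V = 12.
log₁₀(V) = 1.079181, log₁₀(N) = 1.342423
C = 1.079181 / 1.342423 = 0.80

0.80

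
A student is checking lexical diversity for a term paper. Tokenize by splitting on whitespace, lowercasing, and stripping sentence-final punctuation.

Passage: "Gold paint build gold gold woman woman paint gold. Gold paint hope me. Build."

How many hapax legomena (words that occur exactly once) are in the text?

2

Frequencies: gold:5, paint:3, build:2, woman:2, hope:1, me:1
Hapax (freq=1): hope, me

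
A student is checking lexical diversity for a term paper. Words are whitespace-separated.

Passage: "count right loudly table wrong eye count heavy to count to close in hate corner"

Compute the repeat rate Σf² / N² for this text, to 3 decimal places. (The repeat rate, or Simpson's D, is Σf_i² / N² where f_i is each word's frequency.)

0.102

Frequencies: count:3, to:2, right:1, loudly:1, table:1, wrong:1, eye:1, heavy:1, close:1, in:1, hate:1, corner:1
Σf² = 23; N² = 225
Repeat rate = 23 / 225 = 0.102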